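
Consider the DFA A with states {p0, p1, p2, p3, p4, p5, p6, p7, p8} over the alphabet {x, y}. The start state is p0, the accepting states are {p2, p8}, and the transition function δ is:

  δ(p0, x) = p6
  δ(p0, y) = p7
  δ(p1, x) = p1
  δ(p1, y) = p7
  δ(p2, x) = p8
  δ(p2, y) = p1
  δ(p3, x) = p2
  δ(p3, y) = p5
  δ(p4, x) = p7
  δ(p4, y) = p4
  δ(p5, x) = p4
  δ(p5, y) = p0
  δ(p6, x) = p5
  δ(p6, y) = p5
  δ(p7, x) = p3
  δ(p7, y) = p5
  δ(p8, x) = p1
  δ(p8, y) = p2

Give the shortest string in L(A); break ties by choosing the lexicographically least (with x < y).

yxx

A breadth-first search from p0 reaches an accepting state first via the path p0 → p7 → p3 → p2 on input yxx.
No string of length < 3 is accepted (BFS exhausts all shorter strings without reaching an accepting state), and yxx is the lexicographically least accepting string of length 3.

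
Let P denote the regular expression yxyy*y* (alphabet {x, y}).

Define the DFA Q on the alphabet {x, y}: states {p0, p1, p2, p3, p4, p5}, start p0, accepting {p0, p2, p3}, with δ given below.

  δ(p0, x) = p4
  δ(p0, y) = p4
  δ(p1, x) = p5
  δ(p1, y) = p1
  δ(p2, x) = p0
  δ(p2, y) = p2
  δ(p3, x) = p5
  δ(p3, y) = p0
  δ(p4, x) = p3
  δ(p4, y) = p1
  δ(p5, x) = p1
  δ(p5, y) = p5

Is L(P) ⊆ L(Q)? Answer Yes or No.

The string yxyy is in L(P) but not in L(Q).
So L(P) ⊄ L(Q).

No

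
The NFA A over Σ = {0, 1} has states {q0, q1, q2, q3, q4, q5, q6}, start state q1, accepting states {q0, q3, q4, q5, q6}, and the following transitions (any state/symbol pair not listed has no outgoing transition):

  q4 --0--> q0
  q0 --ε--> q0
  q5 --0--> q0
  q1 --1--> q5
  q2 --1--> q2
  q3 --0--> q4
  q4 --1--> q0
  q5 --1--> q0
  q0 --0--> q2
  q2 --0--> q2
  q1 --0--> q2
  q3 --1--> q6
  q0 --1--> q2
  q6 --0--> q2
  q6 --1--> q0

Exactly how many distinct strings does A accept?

The useful subgraph on states {q0, q1, q5} is acyclic, so L(A) is finite; the longest accepting path visits 3 useful states, giving maximum string length 2.
Counting accepting paths from q1 by length: 1 of length 1, 2 of length 2. Total 3.

3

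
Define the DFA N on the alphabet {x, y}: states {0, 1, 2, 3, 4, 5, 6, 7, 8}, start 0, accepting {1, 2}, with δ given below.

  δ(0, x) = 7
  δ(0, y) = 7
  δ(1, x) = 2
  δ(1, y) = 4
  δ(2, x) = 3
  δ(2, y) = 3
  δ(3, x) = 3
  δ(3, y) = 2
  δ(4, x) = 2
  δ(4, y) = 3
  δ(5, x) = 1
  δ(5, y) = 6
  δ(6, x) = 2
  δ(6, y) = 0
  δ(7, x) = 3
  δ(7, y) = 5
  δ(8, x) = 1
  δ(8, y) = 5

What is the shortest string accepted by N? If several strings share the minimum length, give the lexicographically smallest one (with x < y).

A breadth-first search from 0 reaches an accepting state first via the path 0 → 7 → 3 → 2 on input xxy.
No string of length < 3 is accepted (BFS exhausts all shorter strings without reaching an accepting state), and xxy is the lexicographically least accepting string of length 3.

xxy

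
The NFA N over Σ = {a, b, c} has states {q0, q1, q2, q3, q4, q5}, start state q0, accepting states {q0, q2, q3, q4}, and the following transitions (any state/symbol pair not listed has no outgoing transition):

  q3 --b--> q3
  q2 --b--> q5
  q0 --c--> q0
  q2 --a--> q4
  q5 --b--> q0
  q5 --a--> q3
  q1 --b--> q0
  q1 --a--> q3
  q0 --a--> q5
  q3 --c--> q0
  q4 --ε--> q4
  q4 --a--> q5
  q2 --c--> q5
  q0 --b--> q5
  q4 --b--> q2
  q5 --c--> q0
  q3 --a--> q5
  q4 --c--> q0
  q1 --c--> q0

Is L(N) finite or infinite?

infinite

State q0 is reachable from the start and can reach an accepting state, and it lies on the cycle q0 → q0.
Traversing that cycle any number of times yields accepted strings of unbounded length, so the language is infinite.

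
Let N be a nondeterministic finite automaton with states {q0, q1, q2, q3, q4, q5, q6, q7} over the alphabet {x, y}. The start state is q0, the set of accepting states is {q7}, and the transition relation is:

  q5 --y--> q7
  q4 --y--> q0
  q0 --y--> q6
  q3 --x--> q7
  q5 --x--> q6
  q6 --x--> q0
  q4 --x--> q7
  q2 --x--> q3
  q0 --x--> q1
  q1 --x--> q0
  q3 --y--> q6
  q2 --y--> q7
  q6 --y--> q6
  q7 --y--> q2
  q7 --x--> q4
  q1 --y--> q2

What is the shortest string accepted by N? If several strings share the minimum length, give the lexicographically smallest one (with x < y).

xyy

A breadth-first search from q0 reaches an accepting state first via the path q0 → q1 → q2 → q7 on input xyy.
No string of length < 3 is accepted (BFS exhausts all shorter strings without reaching an accepting state), and xyy is the lexicographically least accepting string of length 3.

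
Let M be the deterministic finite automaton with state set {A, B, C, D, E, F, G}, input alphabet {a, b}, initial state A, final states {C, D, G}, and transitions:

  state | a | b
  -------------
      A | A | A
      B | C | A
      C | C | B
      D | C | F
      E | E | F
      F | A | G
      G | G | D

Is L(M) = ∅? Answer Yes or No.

Yes

The states reachable from the start state are {A}.
None of the accepting states {C, D, G} is reachable, so no string is accepted and L(M) = ∅.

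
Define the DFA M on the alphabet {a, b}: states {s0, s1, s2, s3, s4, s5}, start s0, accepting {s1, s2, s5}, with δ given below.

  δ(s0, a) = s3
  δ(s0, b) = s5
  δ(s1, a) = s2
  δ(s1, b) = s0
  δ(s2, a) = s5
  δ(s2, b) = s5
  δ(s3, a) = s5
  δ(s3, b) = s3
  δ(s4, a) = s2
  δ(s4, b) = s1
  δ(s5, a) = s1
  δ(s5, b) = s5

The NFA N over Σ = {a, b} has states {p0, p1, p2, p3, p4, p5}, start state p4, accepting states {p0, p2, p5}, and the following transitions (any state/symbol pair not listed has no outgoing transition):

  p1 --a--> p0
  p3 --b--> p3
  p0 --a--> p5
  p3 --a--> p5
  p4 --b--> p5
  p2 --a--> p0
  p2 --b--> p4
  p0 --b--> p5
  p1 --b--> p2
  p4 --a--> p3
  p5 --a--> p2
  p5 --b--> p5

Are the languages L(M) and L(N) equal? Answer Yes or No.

Exploring the product automaton M × N from the start pair (s0, p4), following both machines on each input symbol, reaches 5 state pairs: (s0, p4), (s3, p3), (s5, p5), (s1, p2), (s2, p0).
M accepts in {s1, s2, s5} and N accepts in {p0, p2, p5}. In every reachable pair the two components are either both accepting — (s5, p5), (s1, p2), (s2, p0) — or both non-accepting, so no string is accepted by exactly one of the machines: L(M) \ L(N) and L(N) \ L(M) are both empty.
Hence every string is accepted by M iff it is accepted by N, and the two languages coincide.

Yes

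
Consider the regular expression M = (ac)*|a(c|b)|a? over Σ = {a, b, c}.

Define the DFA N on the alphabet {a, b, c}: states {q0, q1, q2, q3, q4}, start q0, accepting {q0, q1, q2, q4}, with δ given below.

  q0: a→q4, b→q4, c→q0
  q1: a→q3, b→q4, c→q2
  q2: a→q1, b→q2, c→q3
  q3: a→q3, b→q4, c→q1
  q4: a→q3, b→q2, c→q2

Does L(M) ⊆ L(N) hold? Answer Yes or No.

Yes

Converting the expression M to a DFA (subset construction, then merging equivalent states) gives the minimal DFA with states {m0, m1, m2, m3, m4, m5}, start state m0, accepting states {m0, m1, m3, m4} and transitions m0: a→m1, b→m2, c→m2; m1: a→m2, b→m3, c→m4; m2: a→m2, b→m2, c→m2; m3: a→m2, b→m2, c→m2; m4: a→m5, b→m2, c→m2; m5: a→m2, b→m2, c→m4.
Exploring the product automaton M × N from the start pair (m0, q0), following both machines on each input symbol, reaches 10 state pairs: (m0, q0), (m1, q4), (m2, q4), (m2, q0), (m2, q3), (m3, q2), (m4, q2), (m2, q2), (m2, q1), (m5, q1).
M accepts in {m0, m1, m3, m4} and N accepts in {q0, q1, q2, q4}. The reachable pairs whose M-component is accepting are (m0, q0), (m1, q4), (m3, q2), (m4, q2); in each of them the N-component is accepting too, so the product for L(M) \ L(N) (M-component accepting, N-component rejecting) has no reachable accepting pair and the difference is empty.
Hence every string in L(M) is also in L(N).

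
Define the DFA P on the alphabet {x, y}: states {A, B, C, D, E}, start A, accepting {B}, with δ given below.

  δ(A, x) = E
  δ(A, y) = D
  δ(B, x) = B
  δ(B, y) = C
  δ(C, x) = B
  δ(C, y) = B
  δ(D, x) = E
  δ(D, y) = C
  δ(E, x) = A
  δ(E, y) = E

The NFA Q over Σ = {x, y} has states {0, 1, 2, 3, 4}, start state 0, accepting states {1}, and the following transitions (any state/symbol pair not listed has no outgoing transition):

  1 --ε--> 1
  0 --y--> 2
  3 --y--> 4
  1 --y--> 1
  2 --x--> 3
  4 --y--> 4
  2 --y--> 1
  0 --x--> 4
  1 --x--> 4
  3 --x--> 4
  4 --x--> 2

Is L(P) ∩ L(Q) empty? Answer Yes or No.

No

The string yyy is accepted by both P and Q.
Hence L(P) ∩ L(Q) ≠ ∅.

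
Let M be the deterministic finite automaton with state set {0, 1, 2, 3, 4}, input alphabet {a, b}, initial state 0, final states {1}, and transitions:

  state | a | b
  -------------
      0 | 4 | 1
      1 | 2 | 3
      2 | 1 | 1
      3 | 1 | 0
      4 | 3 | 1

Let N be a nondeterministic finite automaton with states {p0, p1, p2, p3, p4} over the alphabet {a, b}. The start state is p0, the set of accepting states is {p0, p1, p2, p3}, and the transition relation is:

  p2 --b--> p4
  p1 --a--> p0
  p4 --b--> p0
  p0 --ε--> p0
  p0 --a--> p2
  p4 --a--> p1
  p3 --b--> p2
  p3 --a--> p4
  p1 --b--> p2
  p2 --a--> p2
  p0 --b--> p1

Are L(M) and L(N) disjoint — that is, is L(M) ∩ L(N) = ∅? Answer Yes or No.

No

The string b is accepted by both M and N.
Hence L(M) ∩ L(N) ≠ ∅.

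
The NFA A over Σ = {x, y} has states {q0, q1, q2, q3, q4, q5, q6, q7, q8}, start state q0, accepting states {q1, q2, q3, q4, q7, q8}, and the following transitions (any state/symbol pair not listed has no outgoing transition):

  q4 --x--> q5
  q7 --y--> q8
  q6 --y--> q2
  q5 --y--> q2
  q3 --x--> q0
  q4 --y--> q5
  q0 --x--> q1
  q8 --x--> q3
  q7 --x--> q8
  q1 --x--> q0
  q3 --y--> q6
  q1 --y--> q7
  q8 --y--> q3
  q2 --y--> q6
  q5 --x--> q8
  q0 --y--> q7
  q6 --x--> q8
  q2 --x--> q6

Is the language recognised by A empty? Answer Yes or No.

No

The string x is accepted: the run q0 → q1 ends in the accepting state q1.
Since at least one string is accepted, L(A) is not empty.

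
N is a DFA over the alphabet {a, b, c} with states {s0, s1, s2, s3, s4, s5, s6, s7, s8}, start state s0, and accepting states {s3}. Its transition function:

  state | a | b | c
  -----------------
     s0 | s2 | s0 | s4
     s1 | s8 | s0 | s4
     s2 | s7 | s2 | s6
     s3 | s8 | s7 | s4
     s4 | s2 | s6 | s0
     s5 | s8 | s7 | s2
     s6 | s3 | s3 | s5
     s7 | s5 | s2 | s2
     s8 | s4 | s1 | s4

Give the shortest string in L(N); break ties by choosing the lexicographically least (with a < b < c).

aca

A breadth-first search from s0 reaches an accepting state first via the path s0 → s2 → s6 → s3 on input aca.
No string of length < 3 is accepted (BFS exhausts all shorter strings without reaching an accepting state), and aca is the lexicographically least accepting string of length 3.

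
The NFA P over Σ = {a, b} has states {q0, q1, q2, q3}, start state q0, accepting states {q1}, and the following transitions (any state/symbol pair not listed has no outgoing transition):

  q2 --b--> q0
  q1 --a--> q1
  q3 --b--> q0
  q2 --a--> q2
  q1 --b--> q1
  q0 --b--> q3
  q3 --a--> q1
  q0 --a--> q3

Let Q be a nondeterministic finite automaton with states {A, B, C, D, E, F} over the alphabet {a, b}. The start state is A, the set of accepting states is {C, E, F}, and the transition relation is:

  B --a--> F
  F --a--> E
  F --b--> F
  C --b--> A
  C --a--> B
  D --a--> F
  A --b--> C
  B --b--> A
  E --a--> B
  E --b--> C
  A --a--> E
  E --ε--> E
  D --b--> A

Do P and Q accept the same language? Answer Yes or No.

No

The string aa is accepted by P but rejected by Q.
So L(P) ≠ L(Q).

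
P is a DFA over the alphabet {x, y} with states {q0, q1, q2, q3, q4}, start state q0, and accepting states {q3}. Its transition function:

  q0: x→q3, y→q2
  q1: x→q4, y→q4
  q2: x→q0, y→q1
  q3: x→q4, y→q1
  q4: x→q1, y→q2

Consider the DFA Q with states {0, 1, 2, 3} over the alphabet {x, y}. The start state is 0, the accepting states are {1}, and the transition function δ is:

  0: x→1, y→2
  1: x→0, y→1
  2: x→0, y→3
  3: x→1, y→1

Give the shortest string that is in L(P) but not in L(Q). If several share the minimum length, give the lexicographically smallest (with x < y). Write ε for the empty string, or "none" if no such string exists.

The string xyyxyyxx is accepted by P but not by Q.
No shorter string lies in the difference, and xyyxyyxx is the lexicographically first length-8 string in L(P) \ L(Q).

xyyxyyxx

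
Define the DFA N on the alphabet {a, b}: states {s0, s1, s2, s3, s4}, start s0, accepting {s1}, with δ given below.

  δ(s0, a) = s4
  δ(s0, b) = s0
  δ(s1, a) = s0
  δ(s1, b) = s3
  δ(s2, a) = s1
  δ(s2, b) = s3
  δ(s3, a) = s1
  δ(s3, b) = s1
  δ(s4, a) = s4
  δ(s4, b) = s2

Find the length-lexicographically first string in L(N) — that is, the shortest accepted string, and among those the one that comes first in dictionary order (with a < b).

A breadth-first search from s0 reaches an accepting state first via the path s0 → s4 → s2 → s1 on input aba.
No string of length < 3 is accepted (BFS exhausts all shorter strings without reaching an accepting state), and aba is the lexicographically least accepting string of length 3.

aba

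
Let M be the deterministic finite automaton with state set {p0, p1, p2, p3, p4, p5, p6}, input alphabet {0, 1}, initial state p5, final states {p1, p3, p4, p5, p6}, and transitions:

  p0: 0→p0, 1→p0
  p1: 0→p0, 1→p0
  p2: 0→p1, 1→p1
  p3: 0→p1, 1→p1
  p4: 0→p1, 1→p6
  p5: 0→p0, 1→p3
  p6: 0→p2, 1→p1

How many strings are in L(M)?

The useful subgraph on states {p1, p3, p5} is acyclic, so L(M) is finite; the longest accepting path visits 3 useful states, giving maximum string length 2.
Counting accepting paths from p5 by length: 1 of length 0, 1 of length 1, 2 of length 2. Total 4.

4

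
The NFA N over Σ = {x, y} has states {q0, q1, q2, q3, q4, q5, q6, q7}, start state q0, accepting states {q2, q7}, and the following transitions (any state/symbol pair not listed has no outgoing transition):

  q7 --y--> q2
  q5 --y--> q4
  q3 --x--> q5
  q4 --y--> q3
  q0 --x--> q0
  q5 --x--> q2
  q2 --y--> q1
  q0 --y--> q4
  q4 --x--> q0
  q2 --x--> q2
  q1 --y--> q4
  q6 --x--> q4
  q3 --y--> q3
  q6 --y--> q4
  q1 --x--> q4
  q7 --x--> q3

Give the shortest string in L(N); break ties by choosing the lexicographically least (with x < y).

A breadth-first search from q0 reaches an accepting state first via the path q0 → q4 → q3 → q5 → q2 on input yyxx.
No string of length < 4 is accepted (BFS exhausts all shorter strings without reaching an accepting state), and yyxx is the lexicographically least accepting string of length 4.

yyxx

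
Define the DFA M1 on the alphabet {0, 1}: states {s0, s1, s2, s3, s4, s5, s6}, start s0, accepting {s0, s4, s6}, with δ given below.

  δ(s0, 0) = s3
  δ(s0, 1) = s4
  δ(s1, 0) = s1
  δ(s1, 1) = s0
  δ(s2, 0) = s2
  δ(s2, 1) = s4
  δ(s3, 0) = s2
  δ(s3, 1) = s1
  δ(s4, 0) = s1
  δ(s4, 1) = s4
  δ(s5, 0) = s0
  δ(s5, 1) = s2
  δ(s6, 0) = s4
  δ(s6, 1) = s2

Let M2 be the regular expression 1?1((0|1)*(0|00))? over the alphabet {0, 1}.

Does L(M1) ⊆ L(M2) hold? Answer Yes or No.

No

The empty string ε is in L(M1) but not in L(M2).
So L(M1) ⊄ L(M2).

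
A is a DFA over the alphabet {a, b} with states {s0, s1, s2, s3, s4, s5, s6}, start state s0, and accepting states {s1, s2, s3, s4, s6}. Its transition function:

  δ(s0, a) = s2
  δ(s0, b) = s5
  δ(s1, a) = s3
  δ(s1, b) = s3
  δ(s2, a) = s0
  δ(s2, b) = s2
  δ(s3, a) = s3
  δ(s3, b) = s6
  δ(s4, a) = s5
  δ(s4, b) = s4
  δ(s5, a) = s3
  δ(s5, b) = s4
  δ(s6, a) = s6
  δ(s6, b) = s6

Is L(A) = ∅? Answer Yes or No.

The string a is accepted: the run s0 → s2 ends in the accepting state s2.
Since at least one string is accepted, L(A) is not empty.

No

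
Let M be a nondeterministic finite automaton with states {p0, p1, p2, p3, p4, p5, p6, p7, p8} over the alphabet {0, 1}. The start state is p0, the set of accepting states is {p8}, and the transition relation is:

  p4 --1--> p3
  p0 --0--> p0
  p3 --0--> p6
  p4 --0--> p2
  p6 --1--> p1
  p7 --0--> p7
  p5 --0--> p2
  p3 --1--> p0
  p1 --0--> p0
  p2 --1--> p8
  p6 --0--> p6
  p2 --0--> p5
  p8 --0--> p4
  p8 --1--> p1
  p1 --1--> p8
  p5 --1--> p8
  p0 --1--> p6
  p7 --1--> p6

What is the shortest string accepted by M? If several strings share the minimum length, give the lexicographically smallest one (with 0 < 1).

A breadth-first search from p0 reaches an accepting state first via the path p0 → p6 → p1 → p8 on input 111.
No string of length < 3 is accepted (BFS exhausts all shorter strings without reaching an accepting state), and 111 is the lexicographically least accepting string of length 3.

111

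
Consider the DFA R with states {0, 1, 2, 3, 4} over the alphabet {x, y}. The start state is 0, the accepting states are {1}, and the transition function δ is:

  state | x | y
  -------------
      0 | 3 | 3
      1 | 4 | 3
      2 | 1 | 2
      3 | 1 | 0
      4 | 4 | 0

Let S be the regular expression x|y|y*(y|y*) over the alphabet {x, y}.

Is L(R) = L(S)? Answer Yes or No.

No

The string xx is accepted by R but rejected by S.
So L(R) ≠ L(S).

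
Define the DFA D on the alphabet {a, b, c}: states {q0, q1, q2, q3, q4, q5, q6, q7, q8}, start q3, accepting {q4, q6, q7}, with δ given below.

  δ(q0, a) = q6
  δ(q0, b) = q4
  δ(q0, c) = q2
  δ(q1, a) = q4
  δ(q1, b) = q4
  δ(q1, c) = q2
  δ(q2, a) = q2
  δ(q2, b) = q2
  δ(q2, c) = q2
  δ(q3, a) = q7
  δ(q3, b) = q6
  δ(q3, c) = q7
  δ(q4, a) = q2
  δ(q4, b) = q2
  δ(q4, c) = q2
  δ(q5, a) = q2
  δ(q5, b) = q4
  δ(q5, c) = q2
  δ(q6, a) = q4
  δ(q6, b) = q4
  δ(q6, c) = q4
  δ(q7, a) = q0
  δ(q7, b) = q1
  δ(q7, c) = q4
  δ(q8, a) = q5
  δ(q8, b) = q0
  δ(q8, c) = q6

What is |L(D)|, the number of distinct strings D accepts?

The useful subgraph on states {q0, q1, q3, q4, q6, q7} is acyclic, so L(D) is finite; the longest accepting path visits 5 useful states, giving maximum string length 4.
Counting accepting paths from q3 by length: 3 of length 1, 5 of length 2, 8 of length 3, 6 of length 4. Total 22.

22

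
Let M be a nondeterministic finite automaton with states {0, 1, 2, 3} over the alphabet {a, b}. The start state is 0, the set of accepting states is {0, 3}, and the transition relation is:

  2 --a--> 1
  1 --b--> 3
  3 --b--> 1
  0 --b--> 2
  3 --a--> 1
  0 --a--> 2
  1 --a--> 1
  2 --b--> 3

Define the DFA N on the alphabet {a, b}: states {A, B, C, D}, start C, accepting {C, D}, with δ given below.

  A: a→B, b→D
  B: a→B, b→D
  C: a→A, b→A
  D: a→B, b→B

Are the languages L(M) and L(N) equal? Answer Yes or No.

Yes

Exploring the product automaton M × N from the start pair (0, C), following both machines on each input symbol, reaches 4 state pairs: (0, C), (2, A), (1, B), (3, D).
M accepts in {0, 3} and N accepts in {C, D}. In every reachable pair the two components are either both accepting — (0, C), (3, D) — or both non-accepting, so no string is accepted by exactly one of the machines: L(M) \ L(N) and L(N) \ L(M) are both empty.
Hence every string is accepted by M iff it is accepted by N, and the two languages coincide.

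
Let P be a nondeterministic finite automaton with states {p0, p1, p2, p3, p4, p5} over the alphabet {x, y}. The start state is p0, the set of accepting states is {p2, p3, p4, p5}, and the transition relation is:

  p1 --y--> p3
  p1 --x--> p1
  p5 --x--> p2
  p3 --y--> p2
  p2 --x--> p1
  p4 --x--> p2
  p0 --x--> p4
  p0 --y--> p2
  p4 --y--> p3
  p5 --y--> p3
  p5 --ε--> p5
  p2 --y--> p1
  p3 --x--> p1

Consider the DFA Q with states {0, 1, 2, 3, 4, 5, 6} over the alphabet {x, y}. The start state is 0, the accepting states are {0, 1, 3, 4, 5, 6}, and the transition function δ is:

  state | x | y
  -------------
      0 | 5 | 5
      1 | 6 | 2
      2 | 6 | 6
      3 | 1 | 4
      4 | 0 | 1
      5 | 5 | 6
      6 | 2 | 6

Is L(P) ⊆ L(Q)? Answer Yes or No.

Exploring the product automaton P × Q from the start pair (p0, 0), following both machines on each input symbol, reaches 8 state pairs: (p0, 0), (p4, 5), (p2, 5), (p3, 6), (p1, 5), (p1, 6), (p1, 2), (p2, 6).
P accepts in {p2, p3, p4, p5} and Q accepts in {0, 1, 3, 4, 5, 6}. The reachable pairs whose P-component is accepting are (p4, 5), (p2, 5), (p3, 6), (p2, 6); in each of them the Q-component is accepting too, so the product for L(P) \ L(Q) (P-component accepting, Q-component rejecting) has no reachable accepting pair and the difference is empty.
Hence every string in L(P) is also in L(Q).

Yes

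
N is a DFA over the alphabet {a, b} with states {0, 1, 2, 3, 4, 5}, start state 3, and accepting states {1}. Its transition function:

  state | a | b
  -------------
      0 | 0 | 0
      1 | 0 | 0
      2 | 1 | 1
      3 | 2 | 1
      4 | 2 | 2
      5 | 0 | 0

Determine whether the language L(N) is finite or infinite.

The useful states (reachable from 3 and able to reach an accepting state) are {1, 2, 3}.
Restricted to these states the transition graph has no cycle, so every accepting path has bounded length and L is finite.

finite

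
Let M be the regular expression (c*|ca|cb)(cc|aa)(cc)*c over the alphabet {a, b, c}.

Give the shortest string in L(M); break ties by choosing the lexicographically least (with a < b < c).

By inspection of the expression, no string of length less than 3 matches, and aac is the lexicographically first match of length 3.

aac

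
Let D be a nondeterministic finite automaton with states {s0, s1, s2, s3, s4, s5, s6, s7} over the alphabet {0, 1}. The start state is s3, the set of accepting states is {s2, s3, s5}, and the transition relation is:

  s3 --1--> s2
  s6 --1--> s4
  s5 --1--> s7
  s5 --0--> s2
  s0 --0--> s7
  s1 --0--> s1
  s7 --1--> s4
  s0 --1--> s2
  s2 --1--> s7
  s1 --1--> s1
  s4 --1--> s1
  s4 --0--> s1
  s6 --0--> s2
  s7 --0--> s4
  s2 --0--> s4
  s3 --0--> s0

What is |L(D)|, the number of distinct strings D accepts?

3

The useful subgraph on states {s0, s2, s3} is acyclic, so L(D) is finite; the longest accepting path visits 3 useful states, giving maximum string length 2.
Counting accepting paths from s3 by length: 1 of length 0, 1 of length 1, 1 of length 2. Total 3.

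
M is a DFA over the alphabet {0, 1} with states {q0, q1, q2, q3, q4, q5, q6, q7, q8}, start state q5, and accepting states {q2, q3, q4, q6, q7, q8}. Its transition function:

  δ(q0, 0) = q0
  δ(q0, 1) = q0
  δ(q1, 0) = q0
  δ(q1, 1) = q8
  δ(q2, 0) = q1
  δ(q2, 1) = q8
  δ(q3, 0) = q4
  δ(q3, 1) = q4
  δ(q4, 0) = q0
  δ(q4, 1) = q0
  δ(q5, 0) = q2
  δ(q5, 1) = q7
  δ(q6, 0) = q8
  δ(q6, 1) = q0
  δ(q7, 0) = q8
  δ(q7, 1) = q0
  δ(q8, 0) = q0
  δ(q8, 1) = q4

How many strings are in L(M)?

The useful subgraph on states {q1, q2, q4, q5, q7, q8} is acyclic, so L(M) is finite; the longest accepting path visits 5 useful states, giving maximum string length 4.
Counting accepting paths from q5 by length: 2 of length 1, 2 of length 2, 3 of length 3, 1 of length 4. Total 8.

8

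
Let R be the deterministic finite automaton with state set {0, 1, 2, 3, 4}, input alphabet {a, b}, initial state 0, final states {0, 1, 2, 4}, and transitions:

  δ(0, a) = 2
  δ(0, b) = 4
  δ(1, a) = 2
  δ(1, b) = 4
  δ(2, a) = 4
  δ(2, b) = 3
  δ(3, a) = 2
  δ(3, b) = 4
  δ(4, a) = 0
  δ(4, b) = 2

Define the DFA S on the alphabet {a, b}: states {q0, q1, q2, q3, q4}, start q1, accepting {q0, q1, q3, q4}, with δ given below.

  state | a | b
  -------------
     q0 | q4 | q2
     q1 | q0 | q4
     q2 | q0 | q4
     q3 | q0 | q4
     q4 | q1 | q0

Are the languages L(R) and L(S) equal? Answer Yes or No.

Exploring the product automaton R × S from the start pair (0, q1), following both machines on each input symbol, reaches 4 state pairs: (0, q1), (2, q0), (4, q4), (3, q2).
R accepts in {0, 1, 2, 4} and S accepts in {q0, q1, q3, q4}. In every reachable pair the two components are either both accepting — (0, q1), (2, q0), (4, q4) — or both non-accepting, so no string is accepted by exactly one of the machines: L(R) \ L(S) and L(S) \ L(R) are both empty.
Hence every string is accepted by R iff it is accepted by S, and the two languages coincide.

Yes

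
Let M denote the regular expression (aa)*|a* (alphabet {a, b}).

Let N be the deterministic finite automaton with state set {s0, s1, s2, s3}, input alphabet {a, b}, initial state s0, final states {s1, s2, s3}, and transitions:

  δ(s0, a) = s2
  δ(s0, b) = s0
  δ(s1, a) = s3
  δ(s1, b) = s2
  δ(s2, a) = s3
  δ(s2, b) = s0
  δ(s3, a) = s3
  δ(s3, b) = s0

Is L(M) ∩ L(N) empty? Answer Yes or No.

No

The string a is accepted by both M and N.
Hence L(M) ∩ L(N) ≠ ∅.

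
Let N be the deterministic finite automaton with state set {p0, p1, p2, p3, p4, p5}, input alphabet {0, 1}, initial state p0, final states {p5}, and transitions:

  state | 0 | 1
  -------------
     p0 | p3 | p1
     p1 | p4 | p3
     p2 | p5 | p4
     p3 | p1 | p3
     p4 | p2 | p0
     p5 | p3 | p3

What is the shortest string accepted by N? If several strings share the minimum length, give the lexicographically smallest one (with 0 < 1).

A breadth-first search from p0 reaches an accepting state first via the path p0 → p1 → p4 → p2 → p5 on input 1000.
No string of length < 4 is accepted (BFS exhausts all shorter strings without reaching an accepting state), and 1000 is the lexicographically least accepting string of length 4.

1000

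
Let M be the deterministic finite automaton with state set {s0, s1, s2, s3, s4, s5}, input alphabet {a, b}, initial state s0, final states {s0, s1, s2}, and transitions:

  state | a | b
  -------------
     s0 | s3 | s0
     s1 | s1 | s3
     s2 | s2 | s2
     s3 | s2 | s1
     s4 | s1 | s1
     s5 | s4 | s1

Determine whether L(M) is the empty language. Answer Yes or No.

No

The empty string ε is accepted: the run s0 ends in the accepting state s0.
Since at least one string is accepted, L(M) is not empty.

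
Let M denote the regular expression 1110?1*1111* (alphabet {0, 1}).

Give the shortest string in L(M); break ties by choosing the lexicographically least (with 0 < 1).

111111

By inspection of the expression, no string of length less than 6 matches, and 111111 is the lexicographically first match of length 6.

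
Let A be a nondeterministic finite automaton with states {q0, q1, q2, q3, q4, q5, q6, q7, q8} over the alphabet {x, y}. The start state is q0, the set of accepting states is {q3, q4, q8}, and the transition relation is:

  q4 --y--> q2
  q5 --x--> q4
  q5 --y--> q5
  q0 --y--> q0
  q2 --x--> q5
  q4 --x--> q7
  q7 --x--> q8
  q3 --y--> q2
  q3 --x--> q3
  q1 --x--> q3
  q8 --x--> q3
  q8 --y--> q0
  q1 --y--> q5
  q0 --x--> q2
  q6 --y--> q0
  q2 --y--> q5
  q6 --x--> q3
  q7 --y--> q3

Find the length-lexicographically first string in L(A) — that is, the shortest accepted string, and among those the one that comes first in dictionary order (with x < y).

xxx

A breadth-first search from q0 reaches an accepting state first via the path q0 → q2 → q5 → q4 on input xxx.
No string of length < 3 is accepted (BFS exhausts all shorter strings without reaching an accepting state), and xxx is the lexicographically least accepting string of length 3.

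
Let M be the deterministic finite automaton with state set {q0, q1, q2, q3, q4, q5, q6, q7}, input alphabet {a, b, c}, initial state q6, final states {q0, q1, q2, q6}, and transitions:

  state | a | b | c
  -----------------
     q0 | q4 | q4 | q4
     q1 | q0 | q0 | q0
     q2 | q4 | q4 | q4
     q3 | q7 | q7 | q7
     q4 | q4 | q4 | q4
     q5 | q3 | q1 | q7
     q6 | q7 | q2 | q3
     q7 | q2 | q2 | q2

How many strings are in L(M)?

14

The useful subgraph on states {q2, q3, q6, q7} is acyclic, so L(M) is finite; the longest accepting path visits 4 useful states, giving maximum string length 3.
Counting accepting paths from q6 by length: 1 of length 0, 1 of length 1, 3 of length 2, 9 of length 3. Total 14.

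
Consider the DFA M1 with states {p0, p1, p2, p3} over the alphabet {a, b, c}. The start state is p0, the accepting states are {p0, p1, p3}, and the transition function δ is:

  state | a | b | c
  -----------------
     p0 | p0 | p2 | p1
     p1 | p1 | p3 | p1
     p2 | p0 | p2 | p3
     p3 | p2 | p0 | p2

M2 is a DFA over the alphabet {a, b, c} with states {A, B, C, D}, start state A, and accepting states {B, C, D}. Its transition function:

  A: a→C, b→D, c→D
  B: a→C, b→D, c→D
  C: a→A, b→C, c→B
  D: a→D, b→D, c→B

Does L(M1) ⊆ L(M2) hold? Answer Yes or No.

No

The empty string ε is in L(M1) but not in L(M2).
So L(M1) ⊄ L(M2).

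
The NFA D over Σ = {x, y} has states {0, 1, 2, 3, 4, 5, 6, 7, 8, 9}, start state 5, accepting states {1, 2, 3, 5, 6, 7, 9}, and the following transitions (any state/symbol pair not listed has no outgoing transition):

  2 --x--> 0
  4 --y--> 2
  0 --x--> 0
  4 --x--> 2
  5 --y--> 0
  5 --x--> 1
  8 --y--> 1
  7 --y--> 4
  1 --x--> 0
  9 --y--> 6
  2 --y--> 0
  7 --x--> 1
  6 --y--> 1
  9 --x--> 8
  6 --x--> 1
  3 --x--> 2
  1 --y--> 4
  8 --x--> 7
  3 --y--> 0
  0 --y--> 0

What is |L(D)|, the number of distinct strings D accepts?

The useful subgraph on states {1, 2, 4, 5} is acyclic, so L(D) is finite; the longest accepting path visits 4 useful states, giving maximum string length 3.
Counting accepting paths from 5 by length: 1 of length 0, 1 of length 1, 2 of length 3. Total 4.

4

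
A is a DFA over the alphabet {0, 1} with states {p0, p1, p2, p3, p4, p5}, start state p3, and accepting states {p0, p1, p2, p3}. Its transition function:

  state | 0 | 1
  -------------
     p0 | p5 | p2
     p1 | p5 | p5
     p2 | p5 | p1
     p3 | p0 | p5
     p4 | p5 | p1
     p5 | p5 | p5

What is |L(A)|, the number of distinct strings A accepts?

4

The useful subgraph on states {p0, p1, p2, p3} is acyclic, so L(A) is finite; the longest accepting path visits 4 useful states, giving maximum string length 3.
Counting accepting paths from p3 by length: 1 of length 0, 1 of length 1, 1 of length 2, 1 of length 3. Total 4.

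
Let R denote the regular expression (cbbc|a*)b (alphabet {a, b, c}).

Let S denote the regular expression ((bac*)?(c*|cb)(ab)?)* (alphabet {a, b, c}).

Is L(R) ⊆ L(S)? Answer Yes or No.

No

The string b is in L(R) but not in L(S).
So L(R) ⊄ L(S).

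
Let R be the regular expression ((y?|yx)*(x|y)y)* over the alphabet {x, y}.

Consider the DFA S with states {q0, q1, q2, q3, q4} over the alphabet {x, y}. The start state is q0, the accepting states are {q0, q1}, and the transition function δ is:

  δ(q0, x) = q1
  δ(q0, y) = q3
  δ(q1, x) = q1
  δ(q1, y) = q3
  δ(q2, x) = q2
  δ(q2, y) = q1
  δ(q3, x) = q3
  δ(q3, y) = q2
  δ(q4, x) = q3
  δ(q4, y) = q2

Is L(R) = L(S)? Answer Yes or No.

No

The string xy is accepted by R but rejected by S.
So L(R) ≠ L(S).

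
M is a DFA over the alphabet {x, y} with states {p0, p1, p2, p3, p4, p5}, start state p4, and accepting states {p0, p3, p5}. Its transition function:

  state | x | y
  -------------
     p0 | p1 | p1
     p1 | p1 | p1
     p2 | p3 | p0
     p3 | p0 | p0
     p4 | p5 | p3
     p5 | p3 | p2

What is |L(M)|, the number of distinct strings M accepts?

The useful subgraph on states {p0, p2, p3, p4, p5} is acyclic, so L(M) is finite; the longest accepting path visits 5 useful states, giving maximum string length 4.
Counting accepting paths from p4 by length: 2 of length 1, 3 of length 2, 4 of length 3, 2 of length 4. Total 11.

11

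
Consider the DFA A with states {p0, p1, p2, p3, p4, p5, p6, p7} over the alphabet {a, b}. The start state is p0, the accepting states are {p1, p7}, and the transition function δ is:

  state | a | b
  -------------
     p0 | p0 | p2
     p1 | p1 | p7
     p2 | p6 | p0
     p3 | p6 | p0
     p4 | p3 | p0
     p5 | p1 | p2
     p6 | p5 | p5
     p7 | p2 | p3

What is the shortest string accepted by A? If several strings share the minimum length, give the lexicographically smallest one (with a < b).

A breadth-first search from p0 reaches an accepting state first via the path p0 → p2 → p6 → p5 → p1 on input baaa.
No string of length < 4 is accepted (BFS exhausts all shorter strings without reaching an accepting state), and baaa is the lexicographically least accepting string of length 4.

baaa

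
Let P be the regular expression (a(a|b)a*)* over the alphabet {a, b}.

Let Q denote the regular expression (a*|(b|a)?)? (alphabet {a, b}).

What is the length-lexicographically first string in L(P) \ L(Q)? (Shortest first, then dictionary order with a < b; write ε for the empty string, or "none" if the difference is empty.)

The string ab is accepted by P but not by Q.
No shorter string lies in the difference, and ab is the lexicographically first length-2 string in L(P) \ L(Q).

ab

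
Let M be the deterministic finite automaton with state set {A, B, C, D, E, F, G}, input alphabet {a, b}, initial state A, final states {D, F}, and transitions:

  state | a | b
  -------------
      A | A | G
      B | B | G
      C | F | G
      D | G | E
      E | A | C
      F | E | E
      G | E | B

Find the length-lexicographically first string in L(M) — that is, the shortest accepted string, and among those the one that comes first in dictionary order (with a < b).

A breadth-first search from A reaches an accepting state first via the path A → G → E → C → F on input baba.
No string of length < 4 is accepted (BFS exhausts all shorter strings without reaching an accepting state), and baba is the lexicographically least accepting string of length 4.

baba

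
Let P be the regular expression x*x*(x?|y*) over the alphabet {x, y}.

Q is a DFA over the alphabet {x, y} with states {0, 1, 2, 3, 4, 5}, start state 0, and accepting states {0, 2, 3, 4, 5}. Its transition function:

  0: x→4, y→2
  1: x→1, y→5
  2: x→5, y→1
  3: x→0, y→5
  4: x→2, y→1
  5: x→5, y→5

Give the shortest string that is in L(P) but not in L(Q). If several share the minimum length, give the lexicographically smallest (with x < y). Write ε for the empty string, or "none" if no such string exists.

The string xy is accepted by P but not by Q.
No shorter string lies in the difference, and xy is the lexicographically first length-2 string in L(P) \ L(Q).

xy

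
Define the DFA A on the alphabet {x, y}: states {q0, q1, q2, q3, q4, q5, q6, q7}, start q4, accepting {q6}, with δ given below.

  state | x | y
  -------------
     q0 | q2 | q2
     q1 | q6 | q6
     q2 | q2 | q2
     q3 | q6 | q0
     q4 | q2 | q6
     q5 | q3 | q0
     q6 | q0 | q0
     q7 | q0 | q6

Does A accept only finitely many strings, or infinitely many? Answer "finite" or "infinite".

finite

The useful states (reachable from q4 and able to reach an accepting state) are {q4, q6}.
Restricted to these states the transition graph has no cycle, so every accepting path has bounded length and L is finite.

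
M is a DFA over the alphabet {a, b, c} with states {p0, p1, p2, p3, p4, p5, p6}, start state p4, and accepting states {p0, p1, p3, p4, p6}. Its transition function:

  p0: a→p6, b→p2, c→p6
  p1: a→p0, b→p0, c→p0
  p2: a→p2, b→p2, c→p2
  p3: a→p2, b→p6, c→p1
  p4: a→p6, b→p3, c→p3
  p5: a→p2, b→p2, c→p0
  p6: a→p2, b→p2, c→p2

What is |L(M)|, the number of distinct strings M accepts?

The useful subgraph on states {p0, p1, p3, p4, p6} is acyclic, so L(M) is finite; the longest accepting path visits 5 useful states, giving maximum string length 4.
Counting accepting paths from p4 by length: 1 of length 0, 3 of length 1, 4 of length 2, 6 of length 3, 12 of length 4. Total 26.

26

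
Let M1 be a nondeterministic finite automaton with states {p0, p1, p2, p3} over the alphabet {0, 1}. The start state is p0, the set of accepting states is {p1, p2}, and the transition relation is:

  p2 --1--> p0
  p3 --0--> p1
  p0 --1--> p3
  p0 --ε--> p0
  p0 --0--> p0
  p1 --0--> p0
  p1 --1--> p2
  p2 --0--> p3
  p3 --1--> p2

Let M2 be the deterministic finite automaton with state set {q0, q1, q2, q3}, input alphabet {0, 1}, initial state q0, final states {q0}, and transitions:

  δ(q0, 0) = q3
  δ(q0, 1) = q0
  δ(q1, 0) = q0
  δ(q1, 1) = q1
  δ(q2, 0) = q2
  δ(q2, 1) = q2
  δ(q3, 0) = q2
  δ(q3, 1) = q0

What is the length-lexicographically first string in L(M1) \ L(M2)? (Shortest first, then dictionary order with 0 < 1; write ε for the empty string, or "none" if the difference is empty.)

The string 10 is accepted by M1 but not by M2.
No shorter string lies in the difference, and 10 is the lexicographically first length-2 string in L(M1) \ L(M2).

10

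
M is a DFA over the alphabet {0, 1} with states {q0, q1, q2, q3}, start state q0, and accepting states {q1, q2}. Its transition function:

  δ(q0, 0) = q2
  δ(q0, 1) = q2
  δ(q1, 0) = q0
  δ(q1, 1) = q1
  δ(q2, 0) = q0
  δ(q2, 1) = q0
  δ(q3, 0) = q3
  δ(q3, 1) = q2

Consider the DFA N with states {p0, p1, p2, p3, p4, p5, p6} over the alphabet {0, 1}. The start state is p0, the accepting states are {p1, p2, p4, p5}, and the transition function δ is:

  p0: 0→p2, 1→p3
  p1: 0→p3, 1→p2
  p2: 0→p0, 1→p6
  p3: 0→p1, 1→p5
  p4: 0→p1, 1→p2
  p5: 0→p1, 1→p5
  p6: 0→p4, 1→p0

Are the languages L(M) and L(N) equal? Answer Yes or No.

No

The string 1 is accepted by M but rejected by N.
So L(M) ≠ L(N).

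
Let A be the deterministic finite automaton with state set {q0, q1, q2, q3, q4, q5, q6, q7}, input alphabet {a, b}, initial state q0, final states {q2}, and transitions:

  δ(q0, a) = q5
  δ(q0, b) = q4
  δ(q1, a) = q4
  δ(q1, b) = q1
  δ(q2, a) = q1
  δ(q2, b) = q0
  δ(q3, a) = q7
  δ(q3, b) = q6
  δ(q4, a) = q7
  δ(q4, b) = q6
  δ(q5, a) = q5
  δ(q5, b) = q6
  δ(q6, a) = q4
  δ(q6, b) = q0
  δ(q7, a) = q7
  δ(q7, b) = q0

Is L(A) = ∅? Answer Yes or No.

The states reachable from the start state are {q0, q4, q5, q6, q7}.
None of the accepting states {q2} is reachable, so no string is accepted and L(A) = ∅.

Yes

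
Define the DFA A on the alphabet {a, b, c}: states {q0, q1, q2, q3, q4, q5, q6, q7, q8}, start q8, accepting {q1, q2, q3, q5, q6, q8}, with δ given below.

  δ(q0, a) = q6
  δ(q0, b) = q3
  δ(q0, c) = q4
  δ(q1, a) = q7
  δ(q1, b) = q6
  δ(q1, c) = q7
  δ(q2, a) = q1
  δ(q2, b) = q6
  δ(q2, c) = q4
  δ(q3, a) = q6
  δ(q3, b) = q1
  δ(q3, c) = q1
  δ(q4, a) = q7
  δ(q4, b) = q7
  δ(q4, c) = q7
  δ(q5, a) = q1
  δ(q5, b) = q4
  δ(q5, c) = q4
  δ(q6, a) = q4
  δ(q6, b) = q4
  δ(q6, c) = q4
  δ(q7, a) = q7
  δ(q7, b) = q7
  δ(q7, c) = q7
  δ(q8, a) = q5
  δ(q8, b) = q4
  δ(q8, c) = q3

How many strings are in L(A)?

10

The useful subgraph on states {q1, q3, q5, q6, q8} is acyclic, so L(A) is finite; the longest accepting path visits 4 useful states, giving maximum string length 3.
Counting accepting paths from q8 by length: 1 of length 0, 2 of length 1, 4 of length 2, 3 of length 3. Total 10.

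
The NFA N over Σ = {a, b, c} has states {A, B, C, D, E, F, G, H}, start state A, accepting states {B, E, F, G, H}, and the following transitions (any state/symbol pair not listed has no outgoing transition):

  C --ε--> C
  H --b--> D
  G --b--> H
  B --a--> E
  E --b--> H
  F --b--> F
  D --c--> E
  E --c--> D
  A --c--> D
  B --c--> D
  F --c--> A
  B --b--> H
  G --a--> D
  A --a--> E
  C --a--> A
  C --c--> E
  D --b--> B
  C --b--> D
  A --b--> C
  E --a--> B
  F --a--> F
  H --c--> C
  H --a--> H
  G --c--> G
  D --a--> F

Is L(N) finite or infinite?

State A is reachable from the start and can reach an accepting state, and it lies on the cycle A → C → A.
Traversing that cycle any number of times yields accepted strings of unbounded length, so the language is infinite.

infinite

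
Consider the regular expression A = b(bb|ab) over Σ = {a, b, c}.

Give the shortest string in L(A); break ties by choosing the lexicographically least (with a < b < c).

bab

By inspection of the expression, no string of length less than 3 matches, and bab is the lexicographically first match of length 3.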